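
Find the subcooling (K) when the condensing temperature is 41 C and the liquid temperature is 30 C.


Subcooling = T_cond - T_liquid
Subcooling = 41 - 30
Subcooling = 11 K

11


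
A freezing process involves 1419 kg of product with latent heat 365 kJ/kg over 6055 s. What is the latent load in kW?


Q_lat = m * h_fg / t
Q_lat = 1419 * 365 / 6055
Q_lat = 85.54 kW

85.54


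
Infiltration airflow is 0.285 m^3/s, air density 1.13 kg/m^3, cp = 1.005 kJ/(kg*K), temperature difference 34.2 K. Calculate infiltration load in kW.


Q = V_dot * rho * cp * dT
Q = 0.285 * 1.13 * 1.005 * 34.2
Q = 11.069 kW

11.069


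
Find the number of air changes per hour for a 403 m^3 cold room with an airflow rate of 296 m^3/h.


ACH = flow / volume
ACH = 296 / 403
ACH = 0.734

0.734


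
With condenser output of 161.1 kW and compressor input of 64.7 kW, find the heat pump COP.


COP_hp = Q_cond / W
COP_hp = 161.1 / 64.7
COP_hp = 2.49

2.49


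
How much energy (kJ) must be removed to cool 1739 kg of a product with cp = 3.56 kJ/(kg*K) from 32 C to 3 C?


dT = 32 - (3) = 29 K
Q = m * cp * dT = 1739 * 3.56 * 29
Q = 179534 kJ

179534


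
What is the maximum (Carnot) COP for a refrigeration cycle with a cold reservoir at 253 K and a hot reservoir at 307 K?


dT = 307 - 253 = 54 K
COP_carnot = T_cold / dT = 253 / 54
COP_carnot = 4.685

4.685


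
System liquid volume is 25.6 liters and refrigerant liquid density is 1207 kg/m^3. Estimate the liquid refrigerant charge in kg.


Charge = V * rho / 1000
Charge = 25.6 * 1207 / 1000
Charge = 30.9 kg

30.9


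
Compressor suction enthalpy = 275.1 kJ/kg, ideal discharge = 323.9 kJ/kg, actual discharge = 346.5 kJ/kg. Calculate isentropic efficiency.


dh_ideal = 323.9 - 275.1 = 48.8 kJ/kg
dh_actual = 346.5 - 275.1 = 71.4 kJ/kg
eta_s = dh_ideal / dh_actual = 48.8 / 71.4
eta_s = 0.6835

0.6835


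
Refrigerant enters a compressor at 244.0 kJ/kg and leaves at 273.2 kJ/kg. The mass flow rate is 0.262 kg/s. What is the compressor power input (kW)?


dh = 273.2 - 244.0 = 29.2 kJ/kg
W = m_dot * dh = 0.262 * 29.2 = 7.65 kW

7.65


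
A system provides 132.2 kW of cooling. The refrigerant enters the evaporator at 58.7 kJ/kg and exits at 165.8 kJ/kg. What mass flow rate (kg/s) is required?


dh = 165.8 - 58.7 = 107.1 kJ/kg
m_dot = Q / dh = 132.2 / 107.1 = 1.2344 kg/s

1.2344


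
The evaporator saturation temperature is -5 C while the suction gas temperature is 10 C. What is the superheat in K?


Superheat = T_suction - T_evap
Superheat = 10 - (-5)
Superheat = 15 K

15


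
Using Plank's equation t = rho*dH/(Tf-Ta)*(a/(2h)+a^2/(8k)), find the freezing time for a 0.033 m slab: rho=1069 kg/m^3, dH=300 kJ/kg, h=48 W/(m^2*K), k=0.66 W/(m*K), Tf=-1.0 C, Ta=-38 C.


dT = -1.0 - (-38) = 37.0 K
term1 = a/(2h) = 0.033/(2*48) = 0.00034375
term2 = a^2/(8k) = 0.033^2/(8*0.66) = 0.00020625
t = rho*dH*1000/dT * (term1 + term2)
t = 1069*300*1000/37.0 * (0.00034375 + 0.00020625)
t = 4767 s

4767


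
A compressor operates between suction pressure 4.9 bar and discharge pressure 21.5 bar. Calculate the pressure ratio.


PR = P_high / P_low
PR = 21.5 / 4.9
PR = 4.388

4.388


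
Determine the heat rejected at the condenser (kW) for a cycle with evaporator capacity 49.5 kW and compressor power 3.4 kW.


Q_cond = Q_evap + W
Q_cond = 49.5 + 3.4
Q_cond = 52.9 kW

52.9


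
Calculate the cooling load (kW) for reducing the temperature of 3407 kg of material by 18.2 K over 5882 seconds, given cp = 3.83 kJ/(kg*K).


Q = m * cp * dT / t
Q = 3407 * 3.83 * 18.2 / 5882
Q = 40.375 kW

40.375


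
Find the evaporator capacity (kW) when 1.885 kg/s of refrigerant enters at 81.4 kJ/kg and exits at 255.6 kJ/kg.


dh = 255.6 - 81.4 = 174.2 kJ/kg
Q_evap = m_dot * dh = 1.885 * 174.2
Q_evap = 328.37 kW

328.37


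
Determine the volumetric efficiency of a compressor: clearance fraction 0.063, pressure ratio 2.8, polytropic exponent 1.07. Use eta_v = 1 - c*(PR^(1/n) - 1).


PR^(1/n) = 2.8^(1/1.07) = 2.61760856
eta_v = 1 - 0.063 * (2.61760856 - 1)
eta_v = 0.8981

0.8981


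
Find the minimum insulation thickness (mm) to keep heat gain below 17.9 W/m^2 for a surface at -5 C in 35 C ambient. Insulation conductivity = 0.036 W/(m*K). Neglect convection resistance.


dT = 35 - (-5) = 40 K
thickness = k * dT / q_max * 1000
thickness = 0.036 * 40 / 17.9 * 1000
thickness = 80.4 mm

80.4


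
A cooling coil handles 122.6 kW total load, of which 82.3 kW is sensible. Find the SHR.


SHR = Q_sensible / Q_total
SHR = 82.3 / 122.6
SHR = 0.671

0.671


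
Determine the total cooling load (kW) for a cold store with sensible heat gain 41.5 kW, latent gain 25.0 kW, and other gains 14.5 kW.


Q_total = Q_s + Q_l + Q_misc
Q_total = 41.5 + 25.0 + 14.5
Q_total = 81.0 kW

81.0


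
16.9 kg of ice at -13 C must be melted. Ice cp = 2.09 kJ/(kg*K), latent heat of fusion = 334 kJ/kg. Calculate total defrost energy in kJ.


Sensible heat = cp * dT = 2.09 * 13 = 27.17 kJ/kg
Total per kg = 27.17 + 334 = 361.17 kJ/kg
Q = m * total = 16.9 * 361.17
Q = 6103.8 kJ

6103.8


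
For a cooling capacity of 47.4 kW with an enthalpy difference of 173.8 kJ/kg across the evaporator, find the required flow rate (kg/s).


m_dot = Q / dh
m_dot = 47.4 / 173.8
m_dot = 0.2727 kg/s

0.2727


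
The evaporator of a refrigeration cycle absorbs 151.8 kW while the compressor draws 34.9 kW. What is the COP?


COP = Q_evap / W
COP = 151.8 / 34.9
COP = 4.35

4.35


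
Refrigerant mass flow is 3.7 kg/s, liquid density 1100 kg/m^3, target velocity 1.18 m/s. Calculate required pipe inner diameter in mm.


A = m_dot / (rho * v) = 3.7 / (1100 * 1.18) = 0.002850539291 m^2
d = sqrt(4*A/pi) * 1000
d = 60.2 mm

60.2


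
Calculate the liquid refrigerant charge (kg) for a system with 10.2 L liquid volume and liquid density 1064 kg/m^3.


Charge = V * rho / 1000
Charge = 10.2 * 1064 / 1000
Charge = 10.85 kg

10.85


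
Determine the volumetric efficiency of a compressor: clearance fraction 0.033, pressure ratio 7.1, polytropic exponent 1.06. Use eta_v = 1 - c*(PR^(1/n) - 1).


PR^(1/n) = 7.1^(1/1.06) = 6.3543907
eta_v = 1 - 0.033 * (6.3543907 - 1)
eta_v = 0.8233

0.8233


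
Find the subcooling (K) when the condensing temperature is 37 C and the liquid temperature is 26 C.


Subcooling = T_cond - T_liquid
Subcooling = 37 - 26
Subcooling = 11 K

11


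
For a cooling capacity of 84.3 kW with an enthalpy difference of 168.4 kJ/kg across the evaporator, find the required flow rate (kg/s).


m_dot = Q / dh
m_dot = 84.3 / 168.4
m_dot = 0.5006 kg/s

0.5006


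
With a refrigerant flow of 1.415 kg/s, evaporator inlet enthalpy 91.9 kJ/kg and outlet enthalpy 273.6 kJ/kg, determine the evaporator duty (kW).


dh = 273.6 - 91.9 = 181.7 kJ/kg
Q_evap = m_dot * dh = 1.415 * 181.7
Q_evap = 257.11 kW

257.11


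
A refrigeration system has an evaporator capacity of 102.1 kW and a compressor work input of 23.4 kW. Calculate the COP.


COP = Q_evap / W
COP = 102.1 / 23.4
COP = 4.363

4.363


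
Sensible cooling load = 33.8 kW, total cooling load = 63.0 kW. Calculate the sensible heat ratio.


SHR = Q_sensible / Q_total
SHR = 33.8 / 63.0
SHR = 0.537

0.537


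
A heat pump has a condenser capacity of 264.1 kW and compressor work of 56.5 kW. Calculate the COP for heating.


COP_hp = Q_cond / W
COP_hp = 264.1 / 56.5
COP_hp = 4.674

4.674


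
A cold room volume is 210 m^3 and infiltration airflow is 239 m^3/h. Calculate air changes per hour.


ACH = flow / volume
ACH = 239 / 210
ACH = 1.138

1.138


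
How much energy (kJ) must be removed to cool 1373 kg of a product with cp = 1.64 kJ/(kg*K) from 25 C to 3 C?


dT = 25 - (3) = 22 K
Q = m * cp * dT = 1373 * 1.64 * 22
Q = 49538 kJ

49538


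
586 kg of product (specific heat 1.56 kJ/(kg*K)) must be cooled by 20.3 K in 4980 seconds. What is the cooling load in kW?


Q = m * cp * dT / t
Q = 586 * 1.56 * 20.3 / 4980
Q = 3.726 kW

3.726


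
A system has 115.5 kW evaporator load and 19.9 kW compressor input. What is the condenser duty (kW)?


Q_cond = Q_evap + W
Q_cond = 115.5 + 19.9
Q_cond = 135.4 kW

135.4


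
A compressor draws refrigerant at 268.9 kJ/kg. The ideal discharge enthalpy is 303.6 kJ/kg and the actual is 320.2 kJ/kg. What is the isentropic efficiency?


dh_ideal = 303.6 - 268.9 = 34.7 kJ/kg
dh_actual = 320.2 - 268.9 = 51.3 kJ/kg
eta_s = dh_ideal / dh_actual = 34.7 / 51.3
eta_s = 0.6764

0.6764


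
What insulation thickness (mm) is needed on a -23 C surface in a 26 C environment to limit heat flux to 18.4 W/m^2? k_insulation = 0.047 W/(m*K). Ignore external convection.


dT = 26 - (-23) = 49 K
thickness = k * dT / q_max * 1000
thickness = 0.047 * 49 / 18.4 * 1000
thickness = 125.2 mm

125.2


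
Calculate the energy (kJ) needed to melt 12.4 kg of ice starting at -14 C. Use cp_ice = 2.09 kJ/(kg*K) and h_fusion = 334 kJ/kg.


Sensible heat = cp * dT = 2.09 * 14 = 29.26 kJ/kg
Total per kg = 29.26 + 334 = 363.26 kJ/kg
Q = m * total = 12.4 * 363.26
Q = 4504.4 kJ

4504.4


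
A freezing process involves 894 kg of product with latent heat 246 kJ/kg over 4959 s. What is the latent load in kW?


Q_lat = m * h_fg / t
Q_lat = 894 * 246 / 4959
Q_lat = 44.35 kW

44.35


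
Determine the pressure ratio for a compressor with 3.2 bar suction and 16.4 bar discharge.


PR = P_high / P_low
PR = 16.4 / 3.2
PR = 5.125

5.125


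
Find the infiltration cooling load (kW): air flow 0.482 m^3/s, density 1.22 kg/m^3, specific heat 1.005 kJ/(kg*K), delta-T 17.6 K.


Q = V_dot * rho * cp * dT
Q = 0.482 * 1.22 * 1.005 * 17.6
Q = 10.401 kW

10.401


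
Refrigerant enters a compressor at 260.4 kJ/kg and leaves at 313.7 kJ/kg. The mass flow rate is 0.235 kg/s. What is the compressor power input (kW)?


dh = 313.7 - 260.4 = 53.3 kJ/kg
W = m_dot * dh = 0.235 * 53.3 = 12.53 kW

12.53


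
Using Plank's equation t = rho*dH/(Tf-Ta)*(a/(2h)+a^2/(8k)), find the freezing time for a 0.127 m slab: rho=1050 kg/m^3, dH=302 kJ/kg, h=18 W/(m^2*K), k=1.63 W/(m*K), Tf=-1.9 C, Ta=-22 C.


dT = -1.9 - (-22) = 20.1 K
term1 = a/(2h) = 0.127/(2*18) = 0.003527777778
term2 = a^2/(8k) = 0.127^2/(8*1.63) = 0.001236886503
t = rho*dH*1000/dT * (term1 + term2)
t = 1050*302*1000/20.1 * (0.003527777778 + 0.001236886503)
t = 75168 s

75168


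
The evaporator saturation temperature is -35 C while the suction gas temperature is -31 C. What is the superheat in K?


Superheat = T_suction - T_evap
Superheat = -31 - (-35)
Superheat = 4 K

4


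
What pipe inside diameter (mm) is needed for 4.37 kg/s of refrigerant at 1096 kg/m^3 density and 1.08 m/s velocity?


A = m_dot / (rho * v) = 4.37 / (1096 * 1.08) = 0.003691876183 m^2
d = sqrt(4*A/pi) * 1000
d = 68.6 mm

68.6


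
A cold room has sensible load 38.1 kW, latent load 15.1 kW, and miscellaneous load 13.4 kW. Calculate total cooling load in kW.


Q_total = Q_s + Q_l + Q_misc
Q_total = 38.1 + 15.1 + 13.4
Q_total = 66.6 kW

66.6


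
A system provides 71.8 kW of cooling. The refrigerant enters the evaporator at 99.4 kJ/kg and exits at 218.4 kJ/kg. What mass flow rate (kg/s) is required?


dh = 218.4 - 99.4 = 119.0 kJ/kg
m_dot = Q / dh = 71.8 / 119.0 = 0.6034 kg/s

0.6034


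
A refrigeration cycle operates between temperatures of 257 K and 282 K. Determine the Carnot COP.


dT = 282 - 257 = 25 K
COP_carnot = T_cold / dT = 257 / 25
COP_carnot = 10.28

10.28


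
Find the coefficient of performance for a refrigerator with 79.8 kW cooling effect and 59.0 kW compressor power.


COP = Q_evap / W
COP = 79.8 / 59.0
COP = 1.353

1.353


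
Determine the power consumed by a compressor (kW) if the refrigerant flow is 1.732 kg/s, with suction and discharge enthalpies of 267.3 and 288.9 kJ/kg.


dh = 288.9 - 267.3 = 21.6 kJ/kg
W = m_dot * dh = 1.732 * 21.6 = 37.41 kW

37.41


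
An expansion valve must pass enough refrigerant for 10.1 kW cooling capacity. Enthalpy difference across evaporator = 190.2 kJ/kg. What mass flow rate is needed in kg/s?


m_dot = Q / dh
m_dot = 10.1 / 190.2
m_dot = 0.0531 kg/s

0.0531


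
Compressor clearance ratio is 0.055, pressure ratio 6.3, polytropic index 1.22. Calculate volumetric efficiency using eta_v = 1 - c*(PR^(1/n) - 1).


PR^(1/n) = 6.3^(1/1.22) = 4.52061136
eta_v = 1 - 0.055 * (4.52061136 - 1)
eta_v = 0.8064

0.8064


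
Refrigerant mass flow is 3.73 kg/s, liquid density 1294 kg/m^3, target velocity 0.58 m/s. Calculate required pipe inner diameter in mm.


A = m_dot / (rho * v) = 3.73 / (1294 * 0.58) = 0.004969887545 m^2
d = sqrt(4*A/pi) * 1000
d = 79.5 mm

79.5


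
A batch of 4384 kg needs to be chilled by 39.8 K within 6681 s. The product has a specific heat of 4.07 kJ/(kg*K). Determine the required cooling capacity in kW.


Q = m * cp * dT / t
Q = 4384 * 4.07 * 39.8 / 6681
Q = 106.293 kW

106.293


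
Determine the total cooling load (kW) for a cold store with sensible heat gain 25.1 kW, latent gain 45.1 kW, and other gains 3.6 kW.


Q_total = Q_s + Q_l + Q_misc
Q_total = 25.1 + 45.1 + 3.6
Q_total = 73.8 kW

73.8


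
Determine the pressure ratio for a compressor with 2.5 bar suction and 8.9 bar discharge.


PR = P_high / P_low
PR = 8.9 / 2.5
PR = 3.56

3.56


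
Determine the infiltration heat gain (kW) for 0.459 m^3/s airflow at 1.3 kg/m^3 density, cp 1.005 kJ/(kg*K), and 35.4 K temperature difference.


Q = V_dot * rho * cp * dT
Q = 0.459 * 1.3 * 1.005 * 35.4
Q = 21.229 kW

21.229


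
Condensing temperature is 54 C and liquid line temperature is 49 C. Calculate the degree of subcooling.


Subcooling = T_cond - T_liquid
Subcooling = 54 - 49
Subcooling = 5 K

5


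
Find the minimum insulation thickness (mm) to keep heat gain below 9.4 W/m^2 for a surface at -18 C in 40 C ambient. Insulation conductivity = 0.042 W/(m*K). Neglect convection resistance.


dT = 40 - (-18) = 58 K
thickness = k * dT / q_max * 1000
thickness = 0.042 * 58 / 9.4 * 1000
thickness = 259.1 mm

259.1


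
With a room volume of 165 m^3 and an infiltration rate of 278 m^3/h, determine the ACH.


ACH = flow / volume
ACH = 278 / 165
ACH = 1.685

1.685


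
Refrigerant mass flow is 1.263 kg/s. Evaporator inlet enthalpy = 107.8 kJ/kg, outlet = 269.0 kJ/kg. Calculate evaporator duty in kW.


dh = 269.0 - 107.8 = 161.2 kJ/kg
Q_evap = m_dot * dh = 1.263 * 161.2
Q_evap = 203.6 kW

203.6


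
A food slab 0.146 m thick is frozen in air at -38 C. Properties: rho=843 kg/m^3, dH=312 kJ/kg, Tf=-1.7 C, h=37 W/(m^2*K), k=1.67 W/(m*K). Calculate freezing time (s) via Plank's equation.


dT = -1.7 - (-38) = 36.3 K
term1 = a/(2h) = 0.146/(2*37) = 0.001972972973
term2 = a^2/(8k) = 0.146^2/(8*1.67) = 0.001595508982
t = rho*dH*1000/dT * (term1 + term2)
t = 843*312*1000/36.3 * (0.001972972973 + 0.001595508982)
t = 25856 s

25856


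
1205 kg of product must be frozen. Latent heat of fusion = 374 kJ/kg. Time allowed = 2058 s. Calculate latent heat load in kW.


Q_lat = m * h_fg / t
Q_lat = 1205 * 374 / 2058
Q_lat = 218.98 kW

218.98


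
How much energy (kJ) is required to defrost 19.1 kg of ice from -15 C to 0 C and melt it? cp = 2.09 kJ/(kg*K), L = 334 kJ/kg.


Sensible heat = cp * dT = 2.09 * 15 = 31.35 kJ/kg
Total per kg = 31.35 + 334 = 365.35 kJ/kg
Q = m * total = 19.1 * 365.35
Q = 6978.2 kJ

6978.2


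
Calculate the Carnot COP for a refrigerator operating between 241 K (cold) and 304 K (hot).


dT = 304 - 241 = 63 K
COP_carnot = T_cold / dT = 241 / 63
COP_carnot = 3.825

3.825


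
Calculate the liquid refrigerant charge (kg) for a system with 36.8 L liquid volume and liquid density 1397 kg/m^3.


Charge = V * rho / 1000
Charge = 36.8 * 1397 / 1000
Charge = 51.41 kg

51.41


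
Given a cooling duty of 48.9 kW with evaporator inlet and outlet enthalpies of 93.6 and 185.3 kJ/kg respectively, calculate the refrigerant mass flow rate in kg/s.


dh = 185.3 - 93.6 = 91.7 kJ/kg
m_dot = Q / dh = 48.9 / 91.7 = 0.5333 kg/s

0.5333


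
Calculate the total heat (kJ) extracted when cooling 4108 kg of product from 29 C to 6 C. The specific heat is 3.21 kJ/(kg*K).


dT = 29 - (6) = 23 K
Q = m * cp * dT = 4108 * 3.21 * 23
Q = 303294 kJ

303294


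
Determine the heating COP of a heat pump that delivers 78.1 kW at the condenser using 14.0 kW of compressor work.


COP_hp = Q_cond / W
COP_hp = 78.1 / 14.0
COP_hp = 5.579

5.579


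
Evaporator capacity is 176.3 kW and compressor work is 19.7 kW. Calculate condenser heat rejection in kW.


Q_cond = Q_evap + W
Q_cond = 176.3 + 19.7
Q_cond = 196.0 kW

196.0


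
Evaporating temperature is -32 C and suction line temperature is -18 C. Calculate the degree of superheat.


Superheat = T_suction - T_evap
Superheat = -18 - (-32)
Superheat = 14 K

14


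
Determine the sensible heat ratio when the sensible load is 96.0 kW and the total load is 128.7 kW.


SHR = Q_sensible / Q_total
SHR = 96.0 / 128.7
SHR = 0.746

0.746


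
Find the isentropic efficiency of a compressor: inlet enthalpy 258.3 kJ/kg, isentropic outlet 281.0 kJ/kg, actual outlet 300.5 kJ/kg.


dh_ideal = 281.0 - 258.3 = 22.7 kJ/kg
dh_actual = 300.5 - 258.3 = 42.2 kJ/kg
eta_s = dh_ideal / dh_actual = 22.7 / 42.2
eta_s = 0.5379

0.5379


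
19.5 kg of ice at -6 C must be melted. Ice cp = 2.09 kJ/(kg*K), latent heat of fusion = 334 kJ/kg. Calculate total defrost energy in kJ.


Sensible heat = cp * dT = 2.09 * 6 = 12.54 kJ/kg
Total per kg = 12.54 + 334 = 346.54 kJ/kg
Q = m * total = 19.5 * 346.54
Q = 6757.5 kJ

6757.5


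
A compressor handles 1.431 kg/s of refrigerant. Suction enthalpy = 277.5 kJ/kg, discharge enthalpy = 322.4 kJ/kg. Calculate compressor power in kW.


dh = 322.4 - 277.5 = 44.9 kJ/kg
W = m_dot * dh = 1.431 * 44.9 = 64.25 kW

64.25


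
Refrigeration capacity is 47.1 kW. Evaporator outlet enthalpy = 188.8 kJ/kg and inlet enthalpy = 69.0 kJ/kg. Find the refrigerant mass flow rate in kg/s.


dh = 188.8 - 69.0 = 119.8 kJ/kg
m_dot = Q / dh = 47.1 / 119.8 = 0.3932 kg/s

0.3932


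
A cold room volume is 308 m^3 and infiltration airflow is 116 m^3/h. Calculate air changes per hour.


ACH = flow / volume
ACH = 116 / 308
ACH = 0.377

0.377


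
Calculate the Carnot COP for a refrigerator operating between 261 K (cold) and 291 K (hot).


dT = 291 - 261 = 30 K
COP_carnot = T_cold / dT = 261 / 30
COP_carnot = 8.7

8.7


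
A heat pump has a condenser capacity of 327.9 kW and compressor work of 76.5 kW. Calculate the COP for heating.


COP_hp = Q_cond / W
COP_hp = 327.9 / 76.5
COP_hp = 4.286

4.286


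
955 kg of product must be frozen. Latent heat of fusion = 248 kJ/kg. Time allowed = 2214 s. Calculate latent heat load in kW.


Q_lat = m * h_fg / t
Q_lat = 955 * 248 / 2214
Q_lat = 106.97 kW

106.97


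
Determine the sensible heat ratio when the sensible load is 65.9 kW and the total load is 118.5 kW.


SHR = Q_sensible / Q_total
SHR = 65.9 / 118.5
SHR = 0.556

0.556


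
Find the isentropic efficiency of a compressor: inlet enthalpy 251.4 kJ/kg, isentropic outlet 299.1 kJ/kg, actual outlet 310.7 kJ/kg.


dh_ideal = 299.1 - 251.4 = 47.7 kJ/kg
dh_actual = 310.7 - 251.4 = 59.3 kJ/kg
eta_s = dh_ideal / dh_actual = 47.7 / 59.3
eta_s = 0.8044

0.8044


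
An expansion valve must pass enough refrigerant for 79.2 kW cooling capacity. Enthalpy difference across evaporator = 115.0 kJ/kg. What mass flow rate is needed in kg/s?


m_dot = Q / dh
m_dot = 79.2 / 115.0
m_dot = 0.6887 kg/s

0.6887


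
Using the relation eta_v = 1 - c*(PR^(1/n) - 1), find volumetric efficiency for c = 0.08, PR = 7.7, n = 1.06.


PR^(1/n) = 7.7^(1/1.06) = 6.8598087
eta_v = 1 - 0.08 * (6.8598087 - 1)
eta_v = 0.5312

0.5312


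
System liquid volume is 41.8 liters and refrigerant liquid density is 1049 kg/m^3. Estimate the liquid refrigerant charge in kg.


Charge = V * rho / 1000
Charge = 41.8 * 1049 / 1000
Charge = 43.85 kg

43.85


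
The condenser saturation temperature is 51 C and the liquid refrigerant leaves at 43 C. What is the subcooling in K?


Subcooling = T_cond - T_liquid
Subcooling = 51 - 43
Subcooling = 8 K

8


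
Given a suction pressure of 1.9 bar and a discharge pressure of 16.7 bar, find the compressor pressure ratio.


PR = P_high / P_low
PR = 16.7 / 1.9
PR = 8.789

8.789


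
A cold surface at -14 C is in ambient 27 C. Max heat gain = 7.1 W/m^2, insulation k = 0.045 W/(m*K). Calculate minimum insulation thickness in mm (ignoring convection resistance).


dT = 27 - (-14) = 41 K
thickness = k * dT / q_max * 1000
thickness = 0.045 * 41 / 7.1 * 1000
thickness = 259.9 mm

259.9


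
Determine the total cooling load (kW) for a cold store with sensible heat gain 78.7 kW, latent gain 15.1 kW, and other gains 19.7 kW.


Q_total = Q_s + Q_l + Q_misc
Q_total = 78.7 + 15.1 + 19.7
Q_total = 113.5 kW

113.5


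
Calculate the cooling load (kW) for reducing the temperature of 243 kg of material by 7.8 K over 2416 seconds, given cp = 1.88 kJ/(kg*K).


Q = m * cp * dT / t
Q = 243 * 1.88 * 7.8 / 2416
Q = 1.475 kW

1.475


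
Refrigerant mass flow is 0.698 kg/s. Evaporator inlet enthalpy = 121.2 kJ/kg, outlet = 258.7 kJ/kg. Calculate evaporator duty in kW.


dh = 258.7 - 121.2 = 137.5 kJ/kg
Q_evap = m_dot * dh = 0.698 * 137.5
Q_evap = 95.98 kW

95.98


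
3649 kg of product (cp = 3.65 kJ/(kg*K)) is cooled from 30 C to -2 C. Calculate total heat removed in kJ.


dT = 30 - (-2) = 32 K
Q = m * cp * dT = 3649 * 3.65 * 32
Q = 426203 kJ

426203


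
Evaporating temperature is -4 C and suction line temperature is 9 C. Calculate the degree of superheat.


Superheat = T_suction - T_evap
Superheat = 9 - (-4)
Superheat = 13 K

13


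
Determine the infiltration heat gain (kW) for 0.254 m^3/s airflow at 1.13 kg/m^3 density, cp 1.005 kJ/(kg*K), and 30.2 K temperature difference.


Q = V_dot * rho * cp * dT
Q = 0.254 * 1.13 * 1.005 * 30.2
Q = 8.711 kW

8.711


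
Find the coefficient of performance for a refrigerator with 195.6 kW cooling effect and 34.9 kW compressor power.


COP = Q_evap / W
COP = 195.6 / 34.9
COP = 5.605

5.605


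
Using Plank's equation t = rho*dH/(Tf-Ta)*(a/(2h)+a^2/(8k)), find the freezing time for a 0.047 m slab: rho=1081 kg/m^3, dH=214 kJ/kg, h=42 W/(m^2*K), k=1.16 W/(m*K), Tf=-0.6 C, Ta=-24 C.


dT = -0.6 - (-24) = 23.4 K
term1 = a/(2h) = 0.047/(2*42) = 0.0005595238095
term2 = a^2/(8k) = 0.047^2/(8*1.16) = 0.0002380387931
t = rho*dH*1000/dT * (term1 + term2)
t = 1081*214*1000/23.4 * (0.0005595238095 + 0.0002380387931)
t = 7885 s

7885


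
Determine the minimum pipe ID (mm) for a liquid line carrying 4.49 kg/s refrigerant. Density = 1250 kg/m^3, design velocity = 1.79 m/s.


A = m_dot / (rho * v) = 4.49 / (1250 * 1.79) = 0.002006703911 m^2
d = sqrt(4*A/pi) * 1000
d = 50.5 mm

50.5


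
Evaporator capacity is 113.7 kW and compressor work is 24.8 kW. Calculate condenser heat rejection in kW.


Q_cond = Q_evap + W
Q_cond = 113.7 + 24.8
Q_cond = 138.5 kW

138.5


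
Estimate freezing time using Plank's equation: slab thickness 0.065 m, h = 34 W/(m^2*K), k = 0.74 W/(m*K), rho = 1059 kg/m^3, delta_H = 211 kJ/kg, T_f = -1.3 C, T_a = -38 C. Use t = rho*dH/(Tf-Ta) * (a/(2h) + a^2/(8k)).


dT = -1.3 - (-38) = 36.7 K
term1 = a/(2h) = 0.065/(2*34) = 0.0009558823529
term2 = a^2/(8k) = 0.065^2/(8*0.74) = 0.0007136824324
t = rho*dH*1000/dT * (term1 + term2)
t = 1059*211*1000/36.7 * (0.0009558823529 + 0.0007136824324)
t = 10165 s

10165


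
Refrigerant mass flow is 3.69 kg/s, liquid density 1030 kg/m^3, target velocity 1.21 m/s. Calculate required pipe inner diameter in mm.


A = m_dot / (rho * v) = 3.69 / (1030 * 1.21) = 0.002960763861 m^2
d = sqrt(4*A/pi) * 1000
d = 61.4 mm

61.4


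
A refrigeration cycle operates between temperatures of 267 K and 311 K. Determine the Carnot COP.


dT = 311 - 267 = 44 K
COP_carnot = T_cold / dT = 267 / 44
COP_carnot = 6.068

6.068


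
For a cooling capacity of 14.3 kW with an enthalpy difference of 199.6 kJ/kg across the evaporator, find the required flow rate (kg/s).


m_dot = Q / dh
m_dot = 14.3 / 199.6
m_dot = 0.0716 kg/s

0.0716


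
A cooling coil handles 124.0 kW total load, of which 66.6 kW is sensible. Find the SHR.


SHR = Q_sensible / Q_total
SHR = 66.6 / 124.0
SHR = 0.537

0.537


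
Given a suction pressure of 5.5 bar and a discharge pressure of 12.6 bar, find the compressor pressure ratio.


PR = P_high / P_low
PR = 12.6 / 5.5
PR = 2.291

2.291


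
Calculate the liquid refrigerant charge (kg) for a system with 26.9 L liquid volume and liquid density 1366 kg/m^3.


Charge = V * rho / 1000
Charge = 26.9 * 1366 / 1000
Charge = 36.75 kg

36.75


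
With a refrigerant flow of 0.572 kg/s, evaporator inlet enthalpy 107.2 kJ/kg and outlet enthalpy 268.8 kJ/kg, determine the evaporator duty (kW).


dh = 268.8 - 107.2 = 161.6 kJ/kg
Q_evap = m_dot * dh = 0.572 * 161.6
Q_evap = 92.44 kW

92.44


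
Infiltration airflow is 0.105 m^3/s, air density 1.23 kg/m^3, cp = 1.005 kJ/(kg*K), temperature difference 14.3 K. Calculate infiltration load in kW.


Q = V_dot * rho * cp * dT
Q = 0.105 * 1.23 * 1.005 * 14.3
Q = 1.856 kW

1.856


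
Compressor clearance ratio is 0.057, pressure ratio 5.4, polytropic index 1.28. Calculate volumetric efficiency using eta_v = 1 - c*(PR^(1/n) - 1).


PR^(1/n) = 5.4^(1/1.28) = 3.73407146
eta_v = 1 - 0.057 * (3.73407146 - 1)
eta_v = 0.8442

0.8442


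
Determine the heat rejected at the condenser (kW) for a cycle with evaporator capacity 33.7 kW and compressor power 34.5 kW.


Q_cond = Q_evap + W
Q_cond = 33.7 + 34.5
Q_cond = 68.2 kW

68.2


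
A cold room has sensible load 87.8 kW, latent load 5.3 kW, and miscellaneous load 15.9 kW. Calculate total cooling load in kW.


Q_total = Q_s + Q_l + Q_misc
Q_total = 87.8 + 5.3 + 15.9
Q_total = 109.0 kW

109.0


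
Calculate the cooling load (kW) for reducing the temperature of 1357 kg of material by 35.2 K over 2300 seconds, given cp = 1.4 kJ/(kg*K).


Q = m * cp * dT / t
Q = 1357 * 1.4 * 35.2 / 2300
Q = 29.075 kW

29.075


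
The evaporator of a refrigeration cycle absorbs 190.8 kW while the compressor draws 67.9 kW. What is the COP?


COP = Q_evap / W
COP = 190.8 / 67.9
COP = 2.81

2.81


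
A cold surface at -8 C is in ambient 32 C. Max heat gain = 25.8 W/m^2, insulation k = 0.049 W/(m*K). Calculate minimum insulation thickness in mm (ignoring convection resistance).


dT = 32 - (-8) = 40 K
thickness = k * dT / q_max * 1000
thickness = 0.049 * 40 / 25.8 * 1000
thickness = 76.0 mm

76.0


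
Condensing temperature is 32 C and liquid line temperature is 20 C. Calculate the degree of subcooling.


Subcooling = T_cond - T_liquid
Subcooling = 32 - 20
Subcooling = 12 K

12


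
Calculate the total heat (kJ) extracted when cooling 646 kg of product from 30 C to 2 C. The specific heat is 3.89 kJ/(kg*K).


dT = 30 - (2) = 28 K
Q = m * cp * dT = 646 * 3.89 * 28
Q = 70362 kJ

70362


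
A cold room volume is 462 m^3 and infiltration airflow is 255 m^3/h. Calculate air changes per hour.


ACH = flow / volume
ACH = 255 / 462
ACH = 0.552

0.552


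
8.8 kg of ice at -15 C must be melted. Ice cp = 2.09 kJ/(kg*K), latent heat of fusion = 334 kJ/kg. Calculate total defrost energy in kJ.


Sensible heat = cp * dT = 2.09 * 15 = 31.35 kJ/kg
Total per kg = 31.35 + 334 = 365.35 kJ/kg
Q = m * total = 8.8 * 365.35
Q = 3215.1 kJ

3215.1


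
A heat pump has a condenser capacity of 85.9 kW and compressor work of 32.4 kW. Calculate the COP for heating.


COP_hp = Q_cond / W
COP_hp = 85.9 / 32.4
COP_hp = 2.651

2.651


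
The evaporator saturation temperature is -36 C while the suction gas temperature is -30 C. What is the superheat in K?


Superheat = T_suction - T_evap
Superheat = -30 - (-36)
Superheat = 6 K

6


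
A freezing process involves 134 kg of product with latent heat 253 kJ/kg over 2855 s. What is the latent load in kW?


Q_lat = m * h_fg / t
Q_lat = 134 * 253 / 2855
Q_lat = 11.87 kW

11.87


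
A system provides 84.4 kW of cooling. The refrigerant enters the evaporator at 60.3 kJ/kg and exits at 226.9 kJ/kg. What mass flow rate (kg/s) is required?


dh = 226.9 - 60.3 = 166.6 kJ/kg
m_dot = Q / dh = 84.4 / 166.6 = 0.5066 kg/s

0.5066


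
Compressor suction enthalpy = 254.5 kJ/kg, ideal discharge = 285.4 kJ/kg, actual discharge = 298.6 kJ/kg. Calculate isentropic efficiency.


dh_ideal = 285.4 - 254.5 = 30.9 kJ/kg
dh_actual = 298.6 - 254.5 = 44.1 kJ/kg
eta_s = dh_ideal / dh_actual = 30.9 / 44.1
eta_s = 0.7007

0.7007


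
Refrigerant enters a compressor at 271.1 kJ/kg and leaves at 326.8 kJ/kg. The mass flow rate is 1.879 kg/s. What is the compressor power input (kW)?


dh = 326.8 - 271.1 = 55.7 kJ/kg
W = m_dot * dh = 1.879 * 55.7 = 104.66 kW

104.66


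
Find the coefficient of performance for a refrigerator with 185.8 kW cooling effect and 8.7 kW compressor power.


COP = Q_evap / W
COP = 185.8 / 8.7
COP = 21.356

21.356


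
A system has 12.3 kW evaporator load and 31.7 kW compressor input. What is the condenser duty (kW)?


Q_cond = Q_evap + W
Q_cond = 12.3 + 31.7
Q_cond = 44.0 kW

44.0


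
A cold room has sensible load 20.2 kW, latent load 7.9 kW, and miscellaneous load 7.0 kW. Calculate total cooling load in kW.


Q_total = Q_s + Q_l + Q_misc
Q_total = 20.2 + 7.9 + 7.0
Q_total = 35.1 kW

35.1


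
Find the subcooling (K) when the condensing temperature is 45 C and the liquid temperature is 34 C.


Subcooling = T_cond - T_liquid
Subcooling = 45 - 34
Subcooling = 11 K

11


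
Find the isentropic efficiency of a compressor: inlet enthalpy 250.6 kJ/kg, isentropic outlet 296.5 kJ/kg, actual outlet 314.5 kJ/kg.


dh_ideal = 296.5 - 250.6 = 45.9 kJ/kg
dh_actual = 314.5 - 250.6 = 63.9 kJ/kg
eta_s = dh_ideal / dh_actual = 45.9 / 63.9
eta_s = 0.7183

0.7183


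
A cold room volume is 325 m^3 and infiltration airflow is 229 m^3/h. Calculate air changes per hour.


ACH = flow / volume
ACH = 229 / 325
ACH = 0.705

0.705


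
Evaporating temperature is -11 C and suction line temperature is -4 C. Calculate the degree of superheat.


Superheat = T_suction - T_evap
Superheat = -4 - (-11)
Superheat = 7 K

7


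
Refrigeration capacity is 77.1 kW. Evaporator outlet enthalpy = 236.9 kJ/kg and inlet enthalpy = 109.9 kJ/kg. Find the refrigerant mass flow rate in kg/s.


dh = 236.9 - 109.9 = 127.0 kJ/kg
m_dot = Q / dh = 77.1 / 127.0 = 0.6071 kg/s

0.6071


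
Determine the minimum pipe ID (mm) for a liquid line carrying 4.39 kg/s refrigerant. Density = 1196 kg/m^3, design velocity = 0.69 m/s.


A = m_dot / (rho * v) = 4.39 / (1196 * 0.69) = 0.005319664582 m^2
d = sqrt(4*A/pi) * 1000
d = 82.3 mm

82.3


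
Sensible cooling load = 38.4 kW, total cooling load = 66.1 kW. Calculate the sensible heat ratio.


SHR = Q_sensible / Q_total
SHR = 38.4 / 66.1
SHR = 0.581

0.581


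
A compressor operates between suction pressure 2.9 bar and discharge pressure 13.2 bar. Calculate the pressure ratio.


PR = P_high / P_low
PR = 13.2 / 2.9
PR = 4.552

4.552


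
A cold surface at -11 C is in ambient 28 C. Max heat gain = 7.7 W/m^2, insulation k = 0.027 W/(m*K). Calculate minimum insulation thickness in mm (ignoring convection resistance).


dT = 28 - (-11) = 39 K
thickness = k * dT / q_max * 1000
thickness = 0.027 * 39 / 7.7 * 1000
thickness = 136.8 mm

136.8


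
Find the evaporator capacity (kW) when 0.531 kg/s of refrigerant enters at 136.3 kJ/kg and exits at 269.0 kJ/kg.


dh = 269.0 - 136.3 = 132.7 kJ/kg
Q_evap = m_dot * dh = 0.531 * 132.7
Q_evap = 70.46 kW

70.46


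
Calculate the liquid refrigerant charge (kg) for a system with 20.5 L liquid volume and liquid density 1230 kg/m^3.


Charge = V * rho / 1000
Charge = 20.5 * 1230 / 1000
Charge = 25.22 kg

25.22


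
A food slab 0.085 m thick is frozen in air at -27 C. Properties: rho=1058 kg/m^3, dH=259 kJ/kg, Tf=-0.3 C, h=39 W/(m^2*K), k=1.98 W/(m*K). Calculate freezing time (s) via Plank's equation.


dT = -0.3 - (-27) = 26.7 K
term1 = a/(2h) = 0.085/(2*39) = 0.00108974359
term2 = a^2/(8k) = 0.085^2/(8*1.98) = 0.0004561237374
t = rho*dH*1000/dT * (term1 + term2)
t = 1058*259*1000/26.7 * (0.00108974359 + 0.0004561237374)
t = 15865 s

15865


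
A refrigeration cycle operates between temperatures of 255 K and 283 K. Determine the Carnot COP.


dT = 283 - 255 = 28 K
COP_carnot = T_cold / dT = 255 / 28
COP_carnot = 9.107

9.107


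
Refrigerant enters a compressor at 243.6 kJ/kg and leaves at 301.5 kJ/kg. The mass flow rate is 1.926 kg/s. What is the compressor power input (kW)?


dh = 301.5 - 243.6 = 57.9 kJ/kg
W = m_dot * dh = 1.926 * 57.9 = 111.52 kW

111.52


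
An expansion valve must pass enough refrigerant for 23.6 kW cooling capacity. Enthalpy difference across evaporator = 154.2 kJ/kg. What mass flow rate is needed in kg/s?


m_dot = Q / dh
m_dot = 23.6 / 154.2
m_dot = 0.153 kg/s

0.153


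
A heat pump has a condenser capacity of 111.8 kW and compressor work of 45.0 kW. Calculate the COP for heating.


COP_hp = Q_cond / W
COP_hp = 111.8 / 45.0
COP_hp = 2.484

2.484


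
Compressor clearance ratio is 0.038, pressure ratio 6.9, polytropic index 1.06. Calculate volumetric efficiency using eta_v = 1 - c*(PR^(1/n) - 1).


PR^(1/n) = 6.9^(1/1.06) = 6.1853897
eta_v = 1 - 0.038 * (6.1853897 - 1)
eta_v = 0.803

0.803


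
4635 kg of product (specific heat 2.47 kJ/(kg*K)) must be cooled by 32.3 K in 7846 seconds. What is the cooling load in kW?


Q = m * cp * dT / t
Q = 4635 * 2.47 * 32.3 / 7846
Q = 47.13 kW

47.13


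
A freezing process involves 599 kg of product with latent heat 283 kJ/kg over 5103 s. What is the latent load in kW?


Q_lat = m * h_fg / t
Q_lat = 599 * 283 / 5103
Q_lat = 33.22 kW

33.22


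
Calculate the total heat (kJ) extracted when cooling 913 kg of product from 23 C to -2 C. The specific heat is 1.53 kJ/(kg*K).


dT = 23 - (-2) = 25 K
Q = m * cp * dT = 913 * 1.53 * 25
Q = 34922 kJ

34922


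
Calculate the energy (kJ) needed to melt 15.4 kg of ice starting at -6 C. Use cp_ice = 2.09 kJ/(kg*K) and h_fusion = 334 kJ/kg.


Sensible heat = cp * dT = 2.09 * 6 = 12.54 kJ/kg
Total per kg = 12.54 + 334 = 346.54 kJ/kg
Q = m * total = 15.4 * 346.54
Q = 5336.7 kJ

5336.7


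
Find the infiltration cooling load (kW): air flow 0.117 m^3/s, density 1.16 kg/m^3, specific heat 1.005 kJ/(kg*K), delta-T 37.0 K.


Q = V_dot * rho * cp * dT
Q = 0.117 * 1.16 * 1.005 * 37.0
Q = 5.047 kW

5.047


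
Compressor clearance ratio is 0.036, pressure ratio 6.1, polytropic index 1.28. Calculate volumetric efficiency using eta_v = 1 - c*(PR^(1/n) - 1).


PR^(1/n) = 6.1^(1/1.28) = 4.10713458
eta_v = 1 - 0.036 * (4.10713458 - 1)
eta_v = 0.8881

0.8881


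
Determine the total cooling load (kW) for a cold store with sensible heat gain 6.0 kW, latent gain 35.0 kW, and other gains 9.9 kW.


Q_total = Q_s + Q_l + Q_misc
Q_total = 6.0 + 35.0 + 9.9
Q_total = 50.9 kW

50.9


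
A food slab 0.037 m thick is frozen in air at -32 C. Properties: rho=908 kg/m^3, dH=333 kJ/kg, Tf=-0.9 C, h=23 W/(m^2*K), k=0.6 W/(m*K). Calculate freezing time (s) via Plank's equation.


dT = -0.9 - (-32) = 31.1 K
term1 = a/(2h) = 0.037/(2*23) = 0.0008043478261
term2 = a^2/(8k) = 0.037^2/(8*0.6) = 0.0002852083333
t = rho*dH*1000/dT * (term1 + term2)
t = 908*333*1000/31.1 * (0.0008043478261 + 0.0002852083333)
t = 10593 s

10593


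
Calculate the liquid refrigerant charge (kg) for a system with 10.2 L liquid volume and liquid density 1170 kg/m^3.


Charge = V * rho / 1000
Charge = 10.2 * 1170 / 1000
Charge = 11.93 kg

11.93


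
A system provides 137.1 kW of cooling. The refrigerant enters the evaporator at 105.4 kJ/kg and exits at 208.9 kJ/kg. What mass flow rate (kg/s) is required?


dh = 208.9 - 105.4 = 103.5 kJ/kg
m_dot = Q / dh = 137.1 / 103.5 = 1.3246 kg/s

1.3246


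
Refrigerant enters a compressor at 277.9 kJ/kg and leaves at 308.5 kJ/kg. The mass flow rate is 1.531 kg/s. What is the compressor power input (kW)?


dh = 308.5 - 277.9 = 30.6 kJ/kg
W = m_dot * dh = 1.531 * 30.6 = 46.85 kW

46.85


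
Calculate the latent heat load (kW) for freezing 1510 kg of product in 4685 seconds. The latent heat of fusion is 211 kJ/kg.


Q_lat = m * h_fg / t
Q_lat = 1510 * 211 / 4685
Q_lat = 68.01 kW

68.01


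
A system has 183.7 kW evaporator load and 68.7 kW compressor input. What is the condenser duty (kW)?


Q_cond = Q_evap + W
Q_cond = 183.7 + 68.7
Q_cond = 252.4 kW

252.4


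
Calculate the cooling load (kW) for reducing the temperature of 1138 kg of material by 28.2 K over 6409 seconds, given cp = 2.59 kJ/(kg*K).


Q = m * cp * dT / t
Q = 1138 * 2.59 * 28.2 / 6409
Q = 12.969 kW

12.969


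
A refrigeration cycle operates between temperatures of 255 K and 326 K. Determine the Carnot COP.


dT = 326 - 255 = 71 K
COP_carnot = T_cold / dT = 255 / 71
COP_carnot = 3.592

3.592


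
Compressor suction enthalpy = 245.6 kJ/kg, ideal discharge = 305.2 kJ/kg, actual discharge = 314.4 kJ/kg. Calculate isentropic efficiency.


dh_ideal = 305.2 - 245.6 = 59.6 kJ/kg
dh_actual = 314.4 - 245.6 = 68.8 kJ/kg
eta_s = dh_ideal / dh_actual = 59.6 / 68.8
eta_s = 0.8663

0.8663


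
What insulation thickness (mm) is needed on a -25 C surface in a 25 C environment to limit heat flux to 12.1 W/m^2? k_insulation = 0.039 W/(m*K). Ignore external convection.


dT = 25 - (-25) = 50 K
thickness = k * dT / q_max * 1000
thickness = 0.039 * 50 / 12.1 * 1000
thickness = 161.2 mm

161.2


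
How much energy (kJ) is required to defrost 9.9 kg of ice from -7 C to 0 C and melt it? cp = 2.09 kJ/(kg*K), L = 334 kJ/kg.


Sensible heat = cp * dT = 2.09 * 7 = 14.63 kJ/kg
Total per kg = 14.63 + 334 = 348.63 kJ/kg
Q = m * total = 9.9 * 348.63
Q = 3451.4 kJ

3451.4


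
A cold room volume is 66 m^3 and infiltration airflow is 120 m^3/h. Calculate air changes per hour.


ACH = flow / volume
ACH = 120 / 66
ACH = 1.818

1.818


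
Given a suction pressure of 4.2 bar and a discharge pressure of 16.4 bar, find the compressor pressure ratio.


PR = P_high / P_low
PR = 16.4 / 4.2
PR = 3.905

3.905


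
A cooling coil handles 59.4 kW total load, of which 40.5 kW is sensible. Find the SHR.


SHR = Q_sensible / Q_total
SHR = 40.5 / 59.4
SHR = 0.682

0.682


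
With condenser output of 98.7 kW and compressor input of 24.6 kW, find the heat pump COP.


COP_hp = Q_cond / W
COP_hp = 98.7 / 24.6
COP_hp = 4.012

4.012


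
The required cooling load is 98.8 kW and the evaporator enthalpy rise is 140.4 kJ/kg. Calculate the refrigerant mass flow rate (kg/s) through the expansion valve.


m_dot = Q / dh
m_dot = 98.8 / 140.4
m_dot = 0.7037 kg/s

0.7037


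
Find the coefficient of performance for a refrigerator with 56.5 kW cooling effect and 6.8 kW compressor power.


COP = Q_evap / W
COP = 56.5 / 6.8
COP = 8.309

8.309


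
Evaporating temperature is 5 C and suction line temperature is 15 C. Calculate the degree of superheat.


Superheat = T_suction - T_evap
Superheat = 15 - (5)
Superheat = 10 K

10


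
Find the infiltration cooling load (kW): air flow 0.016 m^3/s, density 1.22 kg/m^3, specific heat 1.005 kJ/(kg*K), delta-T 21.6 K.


Q = V_dot * rho * cp * dT
Q = 0.016 * 1.22 * 1.005 * 21.6
Q = 0.424 kW

0.424


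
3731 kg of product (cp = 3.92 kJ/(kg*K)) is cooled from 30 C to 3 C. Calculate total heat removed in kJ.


dT = 30 - (3) = 27 K
Q = m * cp * dT = 3731 * 3.92 * 27
Q = 394889 kJ

394889


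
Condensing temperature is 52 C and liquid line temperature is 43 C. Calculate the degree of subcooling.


Subcooling = T_cond - T_liquid
Subcooling = 52 - 43
Subcooling = 9 K

9
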